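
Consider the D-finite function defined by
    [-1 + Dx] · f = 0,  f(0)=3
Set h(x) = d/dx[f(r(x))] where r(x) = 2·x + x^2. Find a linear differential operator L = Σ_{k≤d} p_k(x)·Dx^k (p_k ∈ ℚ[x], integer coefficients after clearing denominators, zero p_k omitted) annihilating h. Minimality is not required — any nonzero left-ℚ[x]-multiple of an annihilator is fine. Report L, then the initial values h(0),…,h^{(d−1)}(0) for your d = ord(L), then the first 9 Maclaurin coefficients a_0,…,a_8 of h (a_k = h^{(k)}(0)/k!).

L = (3 + 4·x + 2·x^2) + (-1 - x)·Dx  (order 1).
h: a_k = 6, 18, 30, 38, 39, 173/5, 407/15, 135/7, 5281/420, …
ICs: h(0) = 6.

f: a_k = 3, 3, 3/2, 1/2, 1/8, 1/40, 1/240, 1/1680, 1/13440, …
h₀=f(r): pull back L_f along r ⇒ L₀.
Differentiate: ansatz ord ≤ ord L₀ ⇒ L.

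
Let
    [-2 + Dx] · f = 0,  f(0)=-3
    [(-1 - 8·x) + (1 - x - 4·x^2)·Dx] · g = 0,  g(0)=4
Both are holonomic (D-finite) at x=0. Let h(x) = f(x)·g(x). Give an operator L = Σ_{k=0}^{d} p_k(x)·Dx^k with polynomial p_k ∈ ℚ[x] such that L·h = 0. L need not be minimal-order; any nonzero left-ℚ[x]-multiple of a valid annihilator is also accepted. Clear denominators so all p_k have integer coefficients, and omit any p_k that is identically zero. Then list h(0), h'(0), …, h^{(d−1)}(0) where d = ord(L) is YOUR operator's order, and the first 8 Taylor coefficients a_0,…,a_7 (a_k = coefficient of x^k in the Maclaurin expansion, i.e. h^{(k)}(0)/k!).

L = (3 + 6·x - 8·x^2) + (-1 + x + 4·x^2)·Dx  (order 1).
h: a_k = -12, -36, -108, -268, -708, -8916/5, -69244/15, -411228/35, …
ICs: h(0) = -12.

f: a_k = -3, -6, -6, -4, -2, -4/5, -4/15, -8/105, …
g: a_k = 4, 4, 20, 36, 116, 260, 724, 1764, …
f·g: L₀ = L_f ⊗_s L_g, ord ≤ 1·1.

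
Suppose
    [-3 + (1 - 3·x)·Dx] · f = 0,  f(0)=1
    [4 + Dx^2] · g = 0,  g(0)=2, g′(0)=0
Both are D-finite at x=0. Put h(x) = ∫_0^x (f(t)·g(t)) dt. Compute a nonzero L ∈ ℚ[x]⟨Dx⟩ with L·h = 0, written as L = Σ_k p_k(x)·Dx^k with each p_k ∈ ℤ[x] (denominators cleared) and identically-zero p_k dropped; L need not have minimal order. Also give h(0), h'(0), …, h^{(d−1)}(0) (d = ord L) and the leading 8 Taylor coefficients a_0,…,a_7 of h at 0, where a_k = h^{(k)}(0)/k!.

f: a_k = 1, 3, 9, 27, 81, 243, 729, 2187, …
g: a_k = 2, 0, -4, 0, 4/3, 0, -8/45, 0, …
Product ⇒ symmetric product L₀, ord ≤ 2.
Integrate: L := L₀·Dx.
L = (-4 + 12·x)·Dx + 6·Dx^2 + (-1 + 3·x)·Dx^3  (order 3).
h: a_k = 0, 2, 3, 14/3, 21/2, 382/15, 191/3, 7366/45, …
ICs: h(0) = 0, h′(0) = 2, h′′(0) = 6.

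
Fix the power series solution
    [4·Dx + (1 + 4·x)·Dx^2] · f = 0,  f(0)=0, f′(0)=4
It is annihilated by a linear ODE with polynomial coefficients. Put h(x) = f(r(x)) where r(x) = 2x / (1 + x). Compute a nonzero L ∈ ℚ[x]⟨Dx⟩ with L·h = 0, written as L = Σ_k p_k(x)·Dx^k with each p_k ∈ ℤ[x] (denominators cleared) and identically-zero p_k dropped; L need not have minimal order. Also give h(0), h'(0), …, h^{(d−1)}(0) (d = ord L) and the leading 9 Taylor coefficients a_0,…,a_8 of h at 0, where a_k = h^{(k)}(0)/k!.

f: a_k = 0, 4, -8, 64/3, -64, 1024/5, -2048/3, 16384/7, -8192, …
Substitute x→r, Dx→(1/r')Dx; clear ⇒ L₀.
L = (10 + 18·x)·Dx + (1 + 10·x + 9·x^2)·Dx^2  (order 2).
h: a_k = 0, 8, -40, 728/3, -1640, 59048/5, -265720/3, 4782968/7, -5380840, …
ICs: h(0) = 0, h′(0) = 8.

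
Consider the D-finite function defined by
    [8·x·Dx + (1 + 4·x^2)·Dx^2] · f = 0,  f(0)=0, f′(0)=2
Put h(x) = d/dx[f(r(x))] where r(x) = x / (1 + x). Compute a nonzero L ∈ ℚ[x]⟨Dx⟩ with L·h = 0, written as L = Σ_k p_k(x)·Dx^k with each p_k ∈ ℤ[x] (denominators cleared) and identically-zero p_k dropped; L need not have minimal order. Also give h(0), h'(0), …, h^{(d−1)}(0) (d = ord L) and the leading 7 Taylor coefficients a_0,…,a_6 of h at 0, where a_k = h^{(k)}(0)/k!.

L = (2 + 10·x) + (1 + 2·x + 5·x^2)·Dx  (order 1).
h: a_k = 2, -4, -2, 24, -38, -44, 278, …
ICs: h(0) = 2.

f: a_k = 0, 2, 0, -8/3, 0, 32/5, 0, …
Substitute x→r, Dx→(1/r')Dx; clear ⇒ L₀.
Differentiate: ansatz ord ≤ ord L₀ ⇒ L.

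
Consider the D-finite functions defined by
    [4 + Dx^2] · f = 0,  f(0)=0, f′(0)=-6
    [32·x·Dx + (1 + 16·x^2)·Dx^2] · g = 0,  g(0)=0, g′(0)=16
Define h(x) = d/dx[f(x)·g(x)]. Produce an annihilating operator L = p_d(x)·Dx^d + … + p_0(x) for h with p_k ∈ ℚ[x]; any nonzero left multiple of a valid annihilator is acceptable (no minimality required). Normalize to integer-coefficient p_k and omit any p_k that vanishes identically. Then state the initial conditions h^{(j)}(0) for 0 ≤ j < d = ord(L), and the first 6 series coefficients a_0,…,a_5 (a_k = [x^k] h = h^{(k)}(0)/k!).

L = (62288 + 2213376·x^2 + 73428992·x^4 + 58982400·x^6 + 3145728·x^8 - 167772160·x^10 + 268435456·x^12) + (35072·x + 2871296·x^3 + 39976960·x^5 + 52428800·x^7 + 83886080·x^9 + 268435456·x^11)·Dx + (15912 + 579328·x^2 + 18954240·x^4 + 19529728·x^6 + 9961472·x^8 - 16777216·x^10 + 134217728·x^12)·Dx^2 + (8768·x + 717824·x^3 + 9994240·x^5 + 13107200·x^7 + 20971520·x^9 + 67108864·x^11)·Dx^3 + (85 + 6496·x^2 + 149248·x^4 + 1196032·x^6 + 2293760·x^8 + 6291456·x^10 + 16777216·x^12)·Dx^4  (order 4).
h: a_k = 0, -192, 0, 2304, 0, -31616, …
ICs: h(0) = 0, h′(0) = -192, h′′(0) = 0, h′′′(0) = 13824.

f: a_k = 0, -6, 0, 4, 0, -4/5, …
g: a_k = 0, 16, 0, -256/3, 0, 4096/5, …
h₀=f·g: eliminate ⇒ L₀, order ≤ 2·2.
Differentiate: ansatz ord ≤ ord L₀ ⇒ L.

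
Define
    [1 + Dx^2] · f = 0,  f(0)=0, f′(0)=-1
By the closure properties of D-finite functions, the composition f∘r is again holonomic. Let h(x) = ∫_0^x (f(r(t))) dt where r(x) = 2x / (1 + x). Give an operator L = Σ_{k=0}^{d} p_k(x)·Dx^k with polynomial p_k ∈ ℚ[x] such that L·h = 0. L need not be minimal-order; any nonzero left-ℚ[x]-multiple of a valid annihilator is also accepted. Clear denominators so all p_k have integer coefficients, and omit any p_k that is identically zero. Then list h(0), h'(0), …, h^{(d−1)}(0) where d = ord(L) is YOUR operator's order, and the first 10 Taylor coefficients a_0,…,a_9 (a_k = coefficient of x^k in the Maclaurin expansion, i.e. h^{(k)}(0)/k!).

f: a_k = 0, -1, 0, 1/6, 0, -1/120, 0, 1/5040, 0, -1/362880, …
h₀=f(r): pull back L_f along r ⇒ L₀.
Integrate: L := L₀·Dx.
L = 4·Dx + (2 + 6·x + 6·x^2 + 2·x^3)·Dx^2 + (1 + 4·x + 6·x^2 + 4·x^3 + x^4)·Dx^3  (order 3).
h: a_k = 0, 0, -1, 2/3, -1/6, -2/5, 43/45, -10/7, 2209/1260, -758/405, …
ICs: h(0) = 0, h′(0) = 0, h′′(0) = -2.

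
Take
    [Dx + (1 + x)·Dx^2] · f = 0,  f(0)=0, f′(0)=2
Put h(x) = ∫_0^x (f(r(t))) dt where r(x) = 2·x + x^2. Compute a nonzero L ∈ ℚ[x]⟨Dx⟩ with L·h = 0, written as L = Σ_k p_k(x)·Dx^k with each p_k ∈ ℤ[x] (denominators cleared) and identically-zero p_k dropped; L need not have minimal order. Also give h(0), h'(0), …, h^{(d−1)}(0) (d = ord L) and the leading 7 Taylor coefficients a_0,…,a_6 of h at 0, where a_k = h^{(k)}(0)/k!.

f: a_k = 0, 2, -1, 2/3, -1/2, 2/5, -1/3, …
h₀=f(r): pull back L_f along r ⇒ L₀.
h=∫h₀ ⇒ L = L₀·Dx.
L = Dx^2 + (1 + x)·Dx^3  (order 3).
h: a_k = 0, 0, 2, -2/3, 1/3, -1/5, 2/15, …
ICs: h(0) = 0, h′(0) = 0, h′′(0) = 4.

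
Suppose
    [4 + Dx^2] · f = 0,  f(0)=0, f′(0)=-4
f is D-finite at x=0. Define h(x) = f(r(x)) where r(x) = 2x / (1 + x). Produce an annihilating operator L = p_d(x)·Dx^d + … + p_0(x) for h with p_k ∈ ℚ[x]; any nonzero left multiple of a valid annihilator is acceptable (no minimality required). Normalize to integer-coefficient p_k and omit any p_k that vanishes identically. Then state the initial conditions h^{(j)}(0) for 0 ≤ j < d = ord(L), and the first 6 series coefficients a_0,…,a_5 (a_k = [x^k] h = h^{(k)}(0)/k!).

f: a_k = 0, -4, 0, 8/3, 0, -8/15, …
f∘r: x↦r, Dx↦Dx/r' in L_f ⇒ L₀.
L = 16 + (2 + 6·x + 6·x^2 + 2·x^3)·Dx + (1 + 4·x + 6·x^2 + 4·x^3 + x^4)·Dx^2  (order 2).
h: a_k = 0, -8, 8, 40/3, -56, 1544/15, …
ICs: h(0) = 0, h′(0) = -8.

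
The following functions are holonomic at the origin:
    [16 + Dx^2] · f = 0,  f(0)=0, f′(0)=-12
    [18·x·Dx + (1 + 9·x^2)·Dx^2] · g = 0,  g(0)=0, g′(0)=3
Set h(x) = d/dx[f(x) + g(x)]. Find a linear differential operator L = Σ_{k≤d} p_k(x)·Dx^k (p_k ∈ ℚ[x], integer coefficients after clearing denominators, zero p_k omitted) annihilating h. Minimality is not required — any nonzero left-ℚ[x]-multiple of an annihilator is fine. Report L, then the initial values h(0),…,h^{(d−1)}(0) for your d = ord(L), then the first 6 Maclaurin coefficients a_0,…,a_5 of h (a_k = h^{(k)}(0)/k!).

f: a_k = 0, -12, 0, 32, 0, -128/5, …
g: a_k = 0, 3, 0, -9, 0, 243/5, …
f+g: L₀ = lclm(L_f,L_g), ord ≤ 2+2.
h₀' ⇒ L via d/dx closure of L₀.
L = (-13248·x + 181440·x^3 + 186624·x^5) + (-16 + 6048·x^2 + 66096·x^4 + 93312·x^6)·Dx + (-828·x + 11340·x^3 + 11664·x^5)·Dx^2 + (-1 + 378·x^2 + 4131·x^4 + 5832·x^6)·Dx^3  (order 3).
h: a_k = -9, 0, 69, 0, 115, 0, …
ICs: h(0) = -9, h′(0) = 0, h′′(0) = 138.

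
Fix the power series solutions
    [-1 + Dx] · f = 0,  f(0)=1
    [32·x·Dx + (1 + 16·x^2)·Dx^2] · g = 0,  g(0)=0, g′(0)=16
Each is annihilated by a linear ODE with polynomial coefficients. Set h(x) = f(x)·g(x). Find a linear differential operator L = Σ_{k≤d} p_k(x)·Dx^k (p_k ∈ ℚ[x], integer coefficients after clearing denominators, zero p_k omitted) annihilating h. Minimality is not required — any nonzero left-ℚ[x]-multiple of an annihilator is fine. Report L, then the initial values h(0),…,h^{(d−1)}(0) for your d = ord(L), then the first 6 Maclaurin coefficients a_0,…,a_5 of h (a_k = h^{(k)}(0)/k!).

L = (1 - 32·x + 16·x^2) + (-2 + 32·x - 32·x^2)·Dx + (1 + 16·x^2)·Dx^2  (order 2).
h: a_k = 0, 16, 16, -232/3, -248/3, 3886/5, …
ICs: h(0) = 0, h′(0) = 16.

f: a_k = 1, 1, 1/2, 1/6, 1/24, 1/120, …
g: a_k = 0, 16, 0, -256/3, 0, 4096/5, …
Sym-product of L_f,L_g gives L₀ (≤ ord 2).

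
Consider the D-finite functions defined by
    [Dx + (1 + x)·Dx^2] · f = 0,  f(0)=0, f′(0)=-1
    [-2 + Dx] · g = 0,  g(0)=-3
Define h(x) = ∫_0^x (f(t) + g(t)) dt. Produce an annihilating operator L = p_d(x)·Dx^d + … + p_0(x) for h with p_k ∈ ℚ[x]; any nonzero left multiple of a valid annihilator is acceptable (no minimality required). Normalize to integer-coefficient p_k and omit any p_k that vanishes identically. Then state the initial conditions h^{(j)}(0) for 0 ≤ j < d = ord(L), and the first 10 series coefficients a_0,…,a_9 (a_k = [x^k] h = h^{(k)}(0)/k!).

L = (-8 - 4·x)·Dx^2 + (-2 - 8·x - 4·x^2)·Dx^3 + (3 + 5·x + 2·x^2)·Dx^4  (order 4).
h: a_k = 0, -3, -7/2, -11/6, -13/12, -7/20, -1/6, -1/70, -23/840, 89/7560, …
ICs: h(0) = 0, h′(0) = -3, h′′(0) = -7, h′′′(0) = -11.

f: a_k = 0, -1, 1/2, -1/3, 1/4, -1/5, 1/6, -1/7, 1/8, -1/9, …
g: a_k = -3, -6, -6, -4, -2, -4/5, -4/15, -8/105, -2/105, -4/945, …
Sum ⇒ L₀ = lclm(L_f,L_g) in ℚ(x)⟨Dx⟩.
h=∫h₀ ⇒ L = L₀·Dx.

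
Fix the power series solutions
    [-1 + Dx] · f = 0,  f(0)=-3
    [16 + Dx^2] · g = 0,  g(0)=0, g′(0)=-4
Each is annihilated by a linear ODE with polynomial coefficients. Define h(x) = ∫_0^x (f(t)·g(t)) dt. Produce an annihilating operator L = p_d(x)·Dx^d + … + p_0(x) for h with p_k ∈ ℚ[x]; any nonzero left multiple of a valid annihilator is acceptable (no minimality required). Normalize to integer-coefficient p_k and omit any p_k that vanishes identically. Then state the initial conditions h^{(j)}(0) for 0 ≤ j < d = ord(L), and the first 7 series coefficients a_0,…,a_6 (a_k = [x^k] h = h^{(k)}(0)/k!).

f: a_k = -3, -3, -3/2, -1/2, -1/8, -1/40, -1/240, …
g: a_k = 0, -4, 0, 32/3, 0, -128/15, 0, …
f·g: L₀ = L_f ⊗_s L_g, ord ≤ 1·2.
h=∫h₀ ⇒ L = L₀·Dx.
L = 17·Dx - 2·Dx^2 + Dx^3  (order 3).
h: a_k = 0, 0, 6, 4, -13/2, -6, 101/60, …
ICs: h(0) = 0, h′(0) = 0, h′′(0) = 12.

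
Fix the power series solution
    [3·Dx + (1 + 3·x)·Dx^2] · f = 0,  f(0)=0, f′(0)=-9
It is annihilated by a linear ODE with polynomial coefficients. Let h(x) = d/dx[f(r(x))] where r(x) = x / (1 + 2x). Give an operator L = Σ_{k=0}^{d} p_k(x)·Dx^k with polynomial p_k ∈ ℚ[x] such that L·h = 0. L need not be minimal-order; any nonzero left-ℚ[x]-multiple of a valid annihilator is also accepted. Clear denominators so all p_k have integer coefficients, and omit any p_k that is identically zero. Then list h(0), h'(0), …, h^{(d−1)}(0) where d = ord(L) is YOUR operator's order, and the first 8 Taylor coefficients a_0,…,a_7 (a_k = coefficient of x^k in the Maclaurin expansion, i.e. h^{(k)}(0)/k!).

L = (7 + 20·x) + (1 + 7·x + 10·x^2)·Dx  (order 1).
h: a_k = -9, 63, -351, 1827, -9279, 46683, -233991, 1171107, …
ICs: h(0) = -9.

f: a_k = 0, -9, 27/2, -27, 243/4, -729/5, 729/2, -6561/7, …
f∘r: x↦r, Dx↦Dx/r' in L_f ⇒ L₀.
Differentiate: ansatz ord ≤ ord L₀ ⇒ L.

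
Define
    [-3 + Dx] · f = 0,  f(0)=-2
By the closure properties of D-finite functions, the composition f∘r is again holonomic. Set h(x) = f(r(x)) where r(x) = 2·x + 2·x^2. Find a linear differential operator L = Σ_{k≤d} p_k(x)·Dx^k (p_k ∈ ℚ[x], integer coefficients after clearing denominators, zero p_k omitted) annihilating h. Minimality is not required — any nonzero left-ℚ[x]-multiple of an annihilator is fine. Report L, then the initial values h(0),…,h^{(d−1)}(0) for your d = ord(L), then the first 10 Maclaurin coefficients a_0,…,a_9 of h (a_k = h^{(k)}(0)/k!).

L = (-6 - 12·x) + Dx  (order 1).
h: a_k = -2, -12, -48, -144, -360, -3888/5, -7488/5, -91584/35, -147312/35, -44064/7, …
ICs: h(0) = -2.

f: a_k = -2, -6, -9, -9, -27/4, -81/20, -81/40, -243/280, -729/2240, -243/2240, …
Change of var in L_f (x↦r) gives L₀.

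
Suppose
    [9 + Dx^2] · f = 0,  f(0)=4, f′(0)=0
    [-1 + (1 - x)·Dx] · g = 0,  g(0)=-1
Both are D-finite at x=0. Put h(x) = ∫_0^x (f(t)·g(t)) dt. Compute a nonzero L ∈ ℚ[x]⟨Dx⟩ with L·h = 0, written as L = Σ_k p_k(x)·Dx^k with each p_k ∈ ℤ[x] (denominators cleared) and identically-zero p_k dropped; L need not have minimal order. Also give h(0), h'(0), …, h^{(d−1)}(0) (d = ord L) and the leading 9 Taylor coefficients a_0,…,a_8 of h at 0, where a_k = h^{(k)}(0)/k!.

L = (-9 + 9·x)·Dx + 2·Dx^2 + (-1 + x)·Dx^3  (order 3).
h: a_k = 0, -4, -2, 14/3, 7/2, 1/10, 1/12, 13/20, 91/160, …
ICs: h(0) = 0, h′(0) = -4, h′′(0) = -4.

f: a_k = 4, 0, -18, 0, 27/2, 0, -81/20, 0, 729/1120, …
g: a_k = -1, -1, -1, -1, -1, -1, -1, -1, -1, …
h₀=f·g: eliminate ⇒ L₀, order ≤ 2·1.
h=∫₀ˣh₀: take L = L₀·Dx.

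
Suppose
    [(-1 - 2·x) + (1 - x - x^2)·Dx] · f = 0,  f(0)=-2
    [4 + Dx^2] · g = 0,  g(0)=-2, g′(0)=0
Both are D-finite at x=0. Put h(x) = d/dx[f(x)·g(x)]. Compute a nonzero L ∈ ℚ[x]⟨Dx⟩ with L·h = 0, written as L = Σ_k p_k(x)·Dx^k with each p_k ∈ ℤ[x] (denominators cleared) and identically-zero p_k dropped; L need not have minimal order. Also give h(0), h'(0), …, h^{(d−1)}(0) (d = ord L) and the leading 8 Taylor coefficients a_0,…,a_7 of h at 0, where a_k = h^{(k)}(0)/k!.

L = (-6 - 16·x - 8·x^2 + 16·x^3 + 8·x^4) + (-1 + 2·x + 12·x^2 + 8·x^3)·Dx + (1 - 3·x - x^2 + 4·x^3 + 2·x^4)·Dx^2  (order 2).
h: a_k = 4, 0, 12, 80/3, 160/3, 1528/15, 8708/45, 37504/105, …
ICs: h(0) = 4, h′(0) = 0.

f: a_k = -2, -2, -4, -6, -10, -16, -26, -42, …
g: a_k = -2, 0, 4, 0, -4/3, 0, 8/45, 0, …
f·g: L₀ = L_f ⊗_s L_g, ord ≤ 1·2.
h=h₀': d/dx-closure on L₀ ⇒ L.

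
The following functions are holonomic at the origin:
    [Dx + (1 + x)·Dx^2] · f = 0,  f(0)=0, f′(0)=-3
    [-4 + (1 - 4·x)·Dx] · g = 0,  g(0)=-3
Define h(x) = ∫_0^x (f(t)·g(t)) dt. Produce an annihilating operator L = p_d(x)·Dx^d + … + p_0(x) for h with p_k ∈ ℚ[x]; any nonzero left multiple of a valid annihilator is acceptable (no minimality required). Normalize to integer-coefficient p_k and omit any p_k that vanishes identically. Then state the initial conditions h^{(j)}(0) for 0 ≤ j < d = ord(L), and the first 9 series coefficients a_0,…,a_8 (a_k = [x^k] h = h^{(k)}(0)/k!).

f: a_k = 0, -3, 3/2, -1, 3/4, -3/5, 1/2, -3/7, 3/8, …
g: a_k = -3, -12, -48, -192, -768, -3072, -12288, -49152, -196608, …
f·g: L₀ = L_f ⊗_s L_g, ord ≤ 2·1.
h=∫h₀ ⇒ L = L₀·Dx.
L = 4·Dx + (7 + 12·x)·Dx^2 + (-1 + 3·x + 4·x^2)·Dx^3  (order 3).
h: a_k = 0, 0, 9/2, 21/2, 129/4, 411/4, 1714/5, 11751/10, 1151643/280, …
ICs: h(0) = 0, h′(0) = 0, h′′(0) = 9.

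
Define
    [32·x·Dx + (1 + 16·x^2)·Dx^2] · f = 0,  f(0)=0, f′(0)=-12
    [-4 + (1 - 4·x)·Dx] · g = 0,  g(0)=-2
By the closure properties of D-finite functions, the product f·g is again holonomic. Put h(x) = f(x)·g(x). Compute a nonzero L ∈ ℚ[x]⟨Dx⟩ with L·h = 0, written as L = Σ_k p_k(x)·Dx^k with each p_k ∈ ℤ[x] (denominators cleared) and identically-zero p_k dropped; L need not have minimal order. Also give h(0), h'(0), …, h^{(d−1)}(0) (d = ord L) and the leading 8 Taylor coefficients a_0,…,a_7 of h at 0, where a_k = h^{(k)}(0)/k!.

f: a_k = 0, -12, 0, 64, 0, -3072/5, 0, 49152/7, …
g: a_k = -2, -8, -32, -128, -512, -2048, -8192, -32768, …
Product ⇒ symmetric product L₀, ord ≤ 2.
L = 128·x + (8 - 32·x + 256·x^2)·Dx + (-1 + 4·x - 16·x^2 + 64·x^3)·Dx^2  (order 2).
h: a_k = 0, 24, 96, 256, 1024, 26624/5, 106496/5, 2490368/35, …
ICs: h(0) = 0, h′(0) = 24.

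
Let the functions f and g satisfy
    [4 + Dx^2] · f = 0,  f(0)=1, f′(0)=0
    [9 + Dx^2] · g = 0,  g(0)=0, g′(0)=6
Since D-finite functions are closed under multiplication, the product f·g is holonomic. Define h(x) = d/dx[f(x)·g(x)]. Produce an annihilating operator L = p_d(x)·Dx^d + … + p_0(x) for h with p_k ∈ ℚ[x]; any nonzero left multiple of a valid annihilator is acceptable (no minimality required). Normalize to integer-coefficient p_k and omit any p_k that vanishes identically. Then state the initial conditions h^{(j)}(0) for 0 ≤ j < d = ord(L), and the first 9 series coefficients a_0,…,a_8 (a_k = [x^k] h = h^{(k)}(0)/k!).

L = 25 + 26·Dx^2 + Dx^4  (order 4).
h: a_k = 6, 0, -63, 0, 521/4, 0, -13021/120, 0, 15501/320, …
ICs: h(0) = 6, h′(0) = 0, h′′(0) = -126, h′′′(0) = 0.

f: a_k = 1, 0, -2, 0, 2/3, 0, -4/45, 0, 2/315, …
g: a_k = 0, 6, 0, -9, 0, 81/20, 0, -243/280, 0, …
f·g: L₀ = L_f ⊗_s L_g, ord ≤ 2·2.
Differentiate: ansatz ord ≤ ord L₀ ⇒ L.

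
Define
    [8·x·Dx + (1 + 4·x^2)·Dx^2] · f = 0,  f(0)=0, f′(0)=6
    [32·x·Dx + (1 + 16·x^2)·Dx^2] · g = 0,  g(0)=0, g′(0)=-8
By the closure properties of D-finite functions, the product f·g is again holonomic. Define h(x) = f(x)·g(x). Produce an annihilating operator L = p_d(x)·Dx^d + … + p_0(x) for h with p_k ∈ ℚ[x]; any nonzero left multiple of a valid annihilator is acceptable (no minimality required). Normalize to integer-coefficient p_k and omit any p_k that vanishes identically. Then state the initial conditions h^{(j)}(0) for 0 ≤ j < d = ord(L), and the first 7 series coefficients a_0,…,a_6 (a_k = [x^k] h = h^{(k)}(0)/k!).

f: a_k = 0, 6, 0, -8, 0, 96/5, 0, …
g: a_k = 0, -8, 0, 128/3, 0, -2048/5, 0, …
L₀ := L_f ⊗_s L_g (sym. prod.), ord ≤ 4.
L = (-1536·x - 51200·x^3 - 262144·x^5 + 655360·x^7 + 6291456·x^9)·Dx + (-80 - 6592·x^2 - 92160·x^4 - 229376·x^6 + 2293760·x^8 + 9437184·x^10)·Dx^2 + (-160·x - 4480·x^3 - 30720·x^5 + 69632·x^7 + 1310720·x^9 + 3145728·x^11)·Dx^3 + (-1 - 40·x^2 - 464·x^4 + 29696·x^8 + 163840·x^10 + 262144·x^12)·Dx^4  (order 4).
h: a_k = 0, 0, -48, 0, 320, 0, -44288/15, …
ICs: h(0) = 0, h′(0) = 0, h′′(0) = -96, h′′′(0) = 0.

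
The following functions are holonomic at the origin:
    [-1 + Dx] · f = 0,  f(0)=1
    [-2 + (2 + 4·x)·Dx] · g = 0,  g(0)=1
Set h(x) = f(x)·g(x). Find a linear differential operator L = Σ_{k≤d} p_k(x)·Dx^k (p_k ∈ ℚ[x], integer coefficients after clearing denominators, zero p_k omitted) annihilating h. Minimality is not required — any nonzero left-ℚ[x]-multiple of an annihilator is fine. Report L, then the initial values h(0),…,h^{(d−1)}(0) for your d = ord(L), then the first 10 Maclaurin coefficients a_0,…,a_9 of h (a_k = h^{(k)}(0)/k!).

f: a_k = 1, 1, 1/2, 1/6, 1/24, 1/120, 1/720, 1/5040, 1/40320, 1/362880, …
g: a_k = 1, 1, -1/2, 1/2, -5/8, 7/8, -21/16, 33/16, -429/128, 715/128, …
L₀ := L_f ⊗_s L_g (sym. prod.), ord ≤ 1.
L = (-2 - 2·x) + (1 + 2·x)·Dx  (order 1).
h: a_k = 1, 2, 1, 2/3, -1/6, 7/15, -61/90, 347/315, -4591/2520, 34913/11340, …
ICs: h(0) = 1.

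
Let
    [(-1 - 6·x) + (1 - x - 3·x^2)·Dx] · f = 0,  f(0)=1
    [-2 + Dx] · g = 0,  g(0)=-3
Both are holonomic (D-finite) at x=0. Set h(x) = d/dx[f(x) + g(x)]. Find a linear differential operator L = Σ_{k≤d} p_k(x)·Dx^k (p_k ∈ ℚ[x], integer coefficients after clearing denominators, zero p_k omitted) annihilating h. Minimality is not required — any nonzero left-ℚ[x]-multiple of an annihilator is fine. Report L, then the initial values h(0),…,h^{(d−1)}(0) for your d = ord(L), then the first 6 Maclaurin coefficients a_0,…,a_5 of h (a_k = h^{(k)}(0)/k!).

L = (26 + 268·x + 300·x^2 + 864·x^3 + 324·x^4) + (-19 - 136·x - 196·x^2 - 372·x^3 + 90·x^4 + 108·x^5)·Dx + (3 + x + 23·x^2 - 30·x^3 - 126·x^4 - 54·x^5)·Dx^2  (order 2).
h: a_k = -5, -4, 9, 68, 196, 2902/5, …
ICs: h(0) = -5, h′(0) = -4.

f: a_k = 1, 1, 4, 7, 19, 40, …
g: a_k = -3, -6, -6, -4, -2, -4/5, …
h₀=f+g: left-lcm gives L₀, ord ≤ 2.
h=h₀': d/dx-closure on L₀ ⇒ L.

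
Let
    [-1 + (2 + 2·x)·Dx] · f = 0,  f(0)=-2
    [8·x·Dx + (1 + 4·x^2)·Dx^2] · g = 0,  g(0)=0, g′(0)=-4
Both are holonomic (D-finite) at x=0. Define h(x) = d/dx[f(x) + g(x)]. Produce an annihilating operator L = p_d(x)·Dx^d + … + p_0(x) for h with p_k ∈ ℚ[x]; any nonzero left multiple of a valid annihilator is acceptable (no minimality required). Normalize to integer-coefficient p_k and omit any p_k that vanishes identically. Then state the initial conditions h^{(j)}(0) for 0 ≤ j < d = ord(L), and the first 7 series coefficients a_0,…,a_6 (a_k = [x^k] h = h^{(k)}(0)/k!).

L = (-16 - 40·x + 192·x^2 + 96·x^3) + (-35 - 64·x + 328·x^2 + 768·x^3 + 336·x^4)·Dx + (-2 + 30·x + 48·x^2 + 144·x^3 + 224·x^4 + 96·x^5)·Dx^2  (order 2).
h: a_k = -5, 1/2, 125/8, 5/16, -8227/128, 63/256, 261913/1024, …
ICs: h(0) = -5, h′(0) = 1/2.

f: a_k = -2, -1, 1/4, -1/8, 5/64, -7/128, 21/512, …
g: a_k = 0, -4, 0, 16/3, 0, -64/5, 0, …
h₀=f+g: left-lcm gives L₀, ord ≤ 3.
Derive L from L₀ (diff closure).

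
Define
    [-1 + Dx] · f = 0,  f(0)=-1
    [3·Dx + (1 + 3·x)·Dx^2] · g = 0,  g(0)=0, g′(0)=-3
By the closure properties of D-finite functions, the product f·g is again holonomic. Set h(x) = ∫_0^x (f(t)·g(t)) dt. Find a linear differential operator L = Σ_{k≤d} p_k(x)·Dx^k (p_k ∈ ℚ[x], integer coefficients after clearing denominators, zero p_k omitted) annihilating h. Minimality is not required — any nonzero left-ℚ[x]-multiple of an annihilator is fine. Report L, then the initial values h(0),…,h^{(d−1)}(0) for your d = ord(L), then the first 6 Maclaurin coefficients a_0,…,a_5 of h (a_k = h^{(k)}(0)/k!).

f: a_k = -1, -1, -1/2, -1/6, -1/24, -1/120, …
g: a_k = 0, -3, 9/2, -9, 81/4, -243/5, …
Product ⇒ symmetric product L₀, ord ≤ 2.
h=∫₀ˣh₀: take L = L₀·Dx.
L = (-2 + 3·x)·Dx + (1 - 6·x)·Dx^2 + (1 + 3·x)·Dx^3  (order 3).
h: a_k = 0, 0, 3/2, -1/2, 3/2, -13/5, …
ICs: h(0) = 0, h′(0) = 0, h′′(0) = 3.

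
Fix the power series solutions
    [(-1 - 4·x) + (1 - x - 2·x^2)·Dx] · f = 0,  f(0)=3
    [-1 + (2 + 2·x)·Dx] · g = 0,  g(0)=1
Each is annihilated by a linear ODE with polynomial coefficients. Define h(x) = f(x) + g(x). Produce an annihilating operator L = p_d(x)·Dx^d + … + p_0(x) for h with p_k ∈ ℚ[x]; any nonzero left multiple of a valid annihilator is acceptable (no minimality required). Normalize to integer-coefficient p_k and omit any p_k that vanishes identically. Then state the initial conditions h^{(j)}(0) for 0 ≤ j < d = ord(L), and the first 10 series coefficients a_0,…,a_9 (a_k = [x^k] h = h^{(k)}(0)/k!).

f: a_k = 3, 3, 9, 15, 33, 63, 129, 255, 513, 1023, …
g: a_k = 1, 1/2, -1/8, 1/16, -5/128, 7/256, -21/1024, 33/2048, -429/32768, 715/65536, …
f+g: L₀ = lclm(L_f,L_g), ord ≤ 1+1.
L = (-13 - 26·x - 40·x^2) + (25 + 69·x + 144·x^2 + 100·x^3)·Dx + (-2 - 20·x + 6·x^2 + 64·x^3 + 40·x^4)·Dx^2  (order 2).
h: a_k = 4, 7/2, 71/8, 241/16, 4219/128, 16135/256, 132075/1024, 522273/2048, 16809555/32768, 67044043/65536, …
ICs: h(0) = 4, h′(0) = 7/2.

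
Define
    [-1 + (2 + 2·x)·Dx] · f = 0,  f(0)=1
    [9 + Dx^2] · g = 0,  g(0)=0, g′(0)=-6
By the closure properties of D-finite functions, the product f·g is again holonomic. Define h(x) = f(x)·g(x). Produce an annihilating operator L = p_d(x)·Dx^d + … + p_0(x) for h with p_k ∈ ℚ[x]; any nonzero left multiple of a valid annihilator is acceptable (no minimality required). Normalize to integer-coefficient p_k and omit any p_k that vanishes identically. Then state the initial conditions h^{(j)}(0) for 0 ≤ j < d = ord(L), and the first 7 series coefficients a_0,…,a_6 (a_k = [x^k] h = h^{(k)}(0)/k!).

f: a_k = 1, 1/2, -1/8, 1/16, -5/128, 7/256, -21/1024, …
g: a_k = 0, -6, 0, 9, 0, -81/20, 0, …
L₀ := L_f ⊗_s L_g (sym. prod.), ord ≤ 2.
L = (39 + 72·x + 36·x^2) + (-4 - 4·x)·Dx + (4 + 8·x + 4·x^2)·Dx^2  (order 2).
h: a_k = 0, -6, -3, 39/4, 33/8, -1581/320, -1041/640, …
ICs: h(0) = 0, h′(0) = -6.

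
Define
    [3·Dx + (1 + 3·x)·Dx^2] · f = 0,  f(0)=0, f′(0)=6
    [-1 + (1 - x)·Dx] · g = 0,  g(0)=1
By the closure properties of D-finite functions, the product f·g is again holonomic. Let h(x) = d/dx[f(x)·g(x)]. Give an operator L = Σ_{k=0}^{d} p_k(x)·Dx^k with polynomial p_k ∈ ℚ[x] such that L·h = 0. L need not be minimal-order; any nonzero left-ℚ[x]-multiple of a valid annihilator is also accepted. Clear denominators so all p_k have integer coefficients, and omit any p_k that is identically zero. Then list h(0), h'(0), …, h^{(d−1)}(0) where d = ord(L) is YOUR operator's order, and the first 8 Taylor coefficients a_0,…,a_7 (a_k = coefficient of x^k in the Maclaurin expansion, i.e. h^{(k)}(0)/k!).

f: a_k = 0, 6, -9, 18, -81/2, 486/5, -243, 4374/7, …
g: a_k = 1, 1, 1, 1, 1, 1, 1, 1, …
h₀=f·g: eliminate ⇒ L₀, order ≤ 2·1.
h=h₀': d/dx-closure on L₀ ⇒ L.
L = 12 + (-3 + 15·x)·Dx + (-1 - 2·x + 3·x^2)·Dx^2  (order 2).
h: a_k = 6, -6, 45, -102, 717/2, -5139/5, 31749/10, -332274/35, …
ICs: h(0) = 6, h′(0) = -6.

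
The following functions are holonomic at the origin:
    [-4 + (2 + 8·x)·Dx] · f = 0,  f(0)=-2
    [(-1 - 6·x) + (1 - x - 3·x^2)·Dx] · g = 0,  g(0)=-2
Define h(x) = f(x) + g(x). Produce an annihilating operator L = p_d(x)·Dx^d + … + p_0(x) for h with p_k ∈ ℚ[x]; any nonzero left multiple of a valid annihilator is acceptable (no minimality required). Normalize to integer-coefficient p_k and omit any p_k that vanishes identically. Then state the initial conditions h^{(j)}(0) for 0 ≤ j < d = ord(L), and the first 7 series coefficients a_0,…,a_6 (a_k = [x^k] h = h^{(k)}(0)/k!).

f: a_k = -2, -4, 4, -8, 20, -56, 168, …
g: a_k = -2, -2, -8, -14, -38, -80, -194, …
h₀=f+g: left-lcm gives L₀, ord ≤ 2.
L = (20 + 120·x + 216·x^2 + 360·x^3) + (-12 - 74·x - 306·x^2 - 744·x^3 - 900·x^4)·Dx + (-1 + 9·x + 73·x^2 + 18·x^3 - 354·x^4 - 360·x^5)·Dx^2  (order 2).
h: a_k = -4, -6, -4, -22, -18, -136, -26, …
ICs: h(0) = -4, h′(0) = -6.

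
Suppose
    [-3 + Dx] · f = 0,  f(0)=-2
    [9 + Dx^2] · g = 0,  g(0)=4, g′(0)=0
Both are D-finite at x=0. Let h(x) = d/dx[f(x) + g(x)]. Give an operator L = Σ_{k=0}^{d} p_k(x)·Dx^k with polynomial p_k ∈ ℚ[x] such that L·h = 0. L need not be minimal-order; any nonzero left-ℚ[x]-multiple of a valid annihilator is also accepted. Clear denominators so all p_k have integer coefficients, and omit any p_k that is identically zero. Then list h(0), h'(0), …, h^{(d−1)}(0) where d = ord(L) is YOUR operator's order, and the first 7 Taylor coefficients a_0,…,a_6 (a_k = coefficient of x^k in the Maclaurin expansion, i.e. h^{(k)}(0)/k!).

f: a_k = -2, -6, -9, -9, -27/4, -81/20, -81/40, …
g: a_k = 4, 0, -18, 0, 27/2, 0, -81/20, …
f+g: L₀ = lclm(L_f,L_g), ord ≤ 1+2.
h₀' ⇒ L via d/dx closure of L₀.
L = 27 - 9·Dx + 3·Dx^2 - Dx^3  (order 3).
h: a_k = -6, -54, -27, 27, -81/4, -729/20, -243/40, …
ICs: h(0) = -6, h′(0) = -54, h′′(0) = -54.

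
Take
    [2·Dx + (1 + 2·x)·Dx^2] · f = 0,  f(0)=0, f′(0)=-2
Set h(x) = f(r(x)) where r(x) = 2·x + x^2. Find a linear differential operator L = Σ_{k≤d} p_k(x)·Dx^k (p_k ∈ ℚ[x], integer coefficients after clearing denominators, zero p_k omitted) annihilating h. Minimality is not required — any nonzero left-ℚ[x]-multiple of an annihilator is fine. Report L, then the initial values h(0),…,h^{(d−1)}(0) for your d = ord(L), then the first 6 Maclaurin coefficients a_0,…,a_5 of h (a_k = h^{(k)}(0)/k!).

L = (3 + 4·x + 2·x^2)·Dx + (1 + 5·x + 6·x^2 + 2·x^3)·Dx^2  (order 2).
h: a_k = 0, -4, 6, -40/3, 34, -464/5, …
ICs: h(0) = 0, h′(0) = -4.

f: a_k = 0, -2, 2, -8/3, 4, -32/5, …
h₀=f(r): pull back L_f along r ⇒ L₀.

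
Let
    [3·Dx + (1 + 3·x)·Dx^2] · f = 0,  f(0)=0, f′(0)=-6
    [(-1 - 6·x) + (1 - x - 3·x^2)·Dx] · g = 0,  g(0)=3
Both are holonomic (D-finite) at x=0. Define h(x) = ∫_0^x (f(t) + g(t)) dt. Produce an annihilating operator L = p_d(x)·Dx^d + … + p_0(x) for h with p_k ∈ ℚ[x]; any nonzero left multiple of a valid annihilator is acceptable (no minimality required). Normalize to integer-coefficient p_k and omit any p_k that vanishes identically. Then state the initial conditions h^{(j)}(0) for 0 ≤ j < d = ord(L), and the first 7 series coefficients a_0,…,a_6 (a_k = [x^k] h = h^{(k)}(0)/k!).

f: a_k = 0, -6, 9, -18, 81/2, -486/5, 243, …
g: a_k = 3, 3, 12, 21, 57, 120, 291, …
Weyl lclm of L_f,L_g ⇒ L₀ (ord ≤ 3).
∫: right-multiply L₀ by Dx.
L = (-270 - 1422·x - 3780·x^2 - 2916·x^3 - 2916·x^4)·Dx^2 + (-24 - 468·x - 2736·x^2 - 5616·x^3 - 5994·x^4 - 4860·x^5)·Dx^3 + (11 + 79·x + 129·x^2 - 171·x^3 - 783·x^4 - 1377·x^5 - 972·x^6)·Dx^4  (order 4).
h: a_k = 0, 3, -3/2, 7, 3/4, 39/2, 19/5, …
ICs: h(0) = 0, h′(0) = 3, h′′(0) = -3, h′′′(0) = 42.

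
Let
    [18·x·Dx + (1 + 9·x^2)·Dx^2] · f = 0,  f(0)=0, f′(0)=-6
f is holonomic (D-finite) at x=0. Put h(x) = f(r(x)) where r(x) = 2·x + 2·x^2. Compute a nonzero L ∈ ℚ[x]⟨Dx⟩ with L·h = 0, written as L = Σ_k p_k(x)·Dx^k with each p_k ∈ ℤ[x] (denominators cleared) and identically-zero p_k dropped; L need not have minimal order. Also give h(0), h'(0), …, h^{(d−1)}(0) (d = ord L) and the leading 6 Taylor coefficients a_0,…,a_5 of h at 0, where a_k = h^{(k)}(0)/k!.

f: a_k = 0, -6, 0, 18, 0, -486/5, …
f∘r: x↦r, Dx↦Dx/r' in L_f ⇒ L₀.
L = (-2 + 72·x + 288·x^2 + 432·x^3 + 216·x^4)·Dx + (1 + 2·x + 36·x^2 + 144·x^3 + 180·x^4 + 72·x^5)·Dx^2  (order 2).
h: a_k = 0, -12, -12, 144, 432, -13392/5, …
ICs: h(0) = 0, h′(0) = -12.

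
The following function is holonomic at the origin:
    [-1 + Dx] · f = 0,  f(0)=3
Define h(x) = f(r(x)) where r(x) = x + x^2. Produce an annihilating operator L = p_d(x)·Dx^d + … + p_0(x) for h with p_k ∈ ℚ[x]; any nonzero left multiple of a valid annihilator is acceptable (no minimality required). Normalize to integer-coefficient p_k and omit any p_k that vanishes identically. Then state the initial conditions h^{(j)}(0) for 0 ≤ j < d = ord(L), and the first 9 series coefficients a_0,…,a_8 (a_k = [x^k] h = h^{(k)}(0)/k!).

L = (-1 - 2·x) + Dx  (order 1).
h: a_k = 3, 3, 9/2, 7/2, 25/8, 81/40, 331/240, 1303/1680, 1979/4480, …
ICs: h(0) = 3.

f: a_k = 3, 3, 3/2, 1/2, 1/8, 1/40, 1/240, 1/1680, 1/13440, …
f∘r: x↦r, Dx↦Dx/r' in L_f ⇒ L₀.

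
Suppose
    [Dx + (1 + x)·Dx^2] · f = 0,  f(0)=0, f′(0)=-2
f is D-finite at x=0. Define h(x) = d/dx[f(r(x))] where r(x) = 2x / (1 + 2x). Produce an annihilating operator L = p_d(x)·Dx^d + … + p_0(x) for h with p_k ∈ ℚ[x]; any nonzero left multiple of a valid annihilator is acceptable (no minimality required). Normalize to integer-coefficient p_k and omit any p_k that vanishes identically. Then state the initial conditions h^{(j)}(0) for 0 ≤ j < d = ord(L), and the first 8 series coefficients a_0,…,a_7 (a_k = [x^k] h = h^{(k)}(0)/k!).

L = (6 + 16·x) + (1 + 6·x + 8·x^2)·Dx  (order 1).
h: a_k = -4, 24, -112, 480, -1984, 8064, -32512, 130560, …
ICs: h(0) = -4.

f: a_k = 0, -2, 1, -2/3, 1/2, -2/5, 1/3, -2/7, …
h₀=f(r): pull back L_f along r ⇒ L₀.
Derive L from L₀ (diff closure).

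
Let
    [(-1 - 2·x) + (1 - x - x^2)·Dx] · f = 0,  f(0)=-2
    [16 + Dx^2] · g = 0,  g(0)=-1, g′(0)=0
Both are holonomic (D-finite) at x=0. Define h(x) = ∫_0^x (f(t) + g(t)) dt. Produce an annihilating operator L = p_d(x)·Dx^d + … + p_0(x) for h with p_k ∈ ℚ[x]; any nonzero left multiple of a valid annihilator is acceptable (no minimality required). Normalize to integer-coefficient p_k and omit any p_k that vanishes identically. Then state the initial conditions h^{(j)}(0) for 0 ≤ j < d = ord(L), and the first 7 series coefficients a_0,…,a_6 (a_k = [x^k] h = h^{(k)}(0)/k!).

f: a_k = -2, -2, -4, -6, -10, -16, -26, …
g: a_k = -1, 0, 8, 0, -32/3, 0, 256/45, …
h₀=f+g: left-lcm gives L₀, ord ≤ 3.
h=∫h₀ ⇒ L = L₀·Dx.
L = (272 + 384·x - 352·x^2 + 192·x^3 + 640·x^4 + 256·x^5)·Dx + (-160 + 368·x + 32·x^2 - 544·x^3 + 48·x^4 + 384·x^5 + 128·x^6)·Dx^2 + (17 + 24·x - 22·x^2 + 12·x^3 + 40·x^4 + 16·x^5)·Dx^3 + (-10 + 23·x + 2·x^2 - 34·x^3 + 3·x^4 + 24·x^5 + 8·x^6)·Dx^4  (order 4).
h: a_k = 0, -3, -1, 4/3, -3/2, -62/15, -8/3, …
ICs: h(0) = 0, h′(0) = -3, h′′(0) = -2, h′′′(0) = 8.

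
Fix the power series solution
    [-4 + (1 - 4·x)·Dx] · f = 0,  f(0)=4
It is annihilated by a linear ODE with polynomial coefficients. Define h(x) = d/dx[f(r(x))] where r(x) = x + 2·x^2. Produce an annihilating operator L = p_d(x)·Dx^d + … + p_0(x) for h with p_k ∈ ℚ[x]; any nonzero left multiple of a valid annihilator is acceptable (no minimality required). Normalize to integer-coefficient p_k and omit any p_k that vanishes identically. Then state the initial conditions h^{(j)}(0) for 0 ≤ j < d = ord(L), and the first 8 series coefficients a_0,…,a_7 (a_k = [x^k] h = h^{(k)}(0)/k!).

f: a_k = 4, 16, 64, 256, 1024, 4096, 16384, 65536, …
f∘r: x↦r, Dx↦Dx/r' in L_f ⇒ L₀.
h₀' ⇒ L via d/dx closure of L₀.
L = (12 + 48·x + 96·x^2) + (-1 + 24·x^2 + 32·x^3)·Dx  (order 1).
h: a_k = 16, 192, 1536, 11264, 76800, 503808, 3211264, 20054016, …
ICs: h(0) = 16.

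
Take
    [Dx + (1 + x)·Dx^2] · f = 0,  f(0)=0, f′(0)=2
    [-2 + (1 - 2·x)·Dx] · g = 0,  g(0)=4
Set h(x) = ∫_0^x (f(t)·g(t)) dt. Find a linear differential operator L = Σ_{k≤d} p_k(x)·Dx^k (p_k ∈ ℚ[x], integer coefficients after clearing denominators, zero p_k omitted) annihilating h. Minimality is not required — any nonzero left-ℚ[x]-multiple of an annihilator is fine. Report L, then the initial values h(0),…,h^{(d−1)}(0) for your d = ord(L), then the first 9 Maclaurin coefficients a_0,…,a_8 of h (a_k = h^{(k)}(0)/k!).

L = 2·Dx + (3 + 6·x)·Dx^2 + (-1 + x + 2·x^2)·Dx^3  (order 3).
h: a_k = 0, 0, 4, 4, 20/3, 154/15, 782/45, 148/5, 1818/35, …
ICs: h(0) = 0, h′(0) = 0, h′′(0) = 8.

f: a_k = 0, 2, -1, 2/3, -1/2, 2/5, -1/3, 2/7, -1/4, …
g: a_k = 4, 8, 16, 32, 64, 128, 256, 512, 1024, …
h₀=f·g: eliminate ⇒ L₀, order ≤ 2·1.
∫: right-multiply L₀ by Dx.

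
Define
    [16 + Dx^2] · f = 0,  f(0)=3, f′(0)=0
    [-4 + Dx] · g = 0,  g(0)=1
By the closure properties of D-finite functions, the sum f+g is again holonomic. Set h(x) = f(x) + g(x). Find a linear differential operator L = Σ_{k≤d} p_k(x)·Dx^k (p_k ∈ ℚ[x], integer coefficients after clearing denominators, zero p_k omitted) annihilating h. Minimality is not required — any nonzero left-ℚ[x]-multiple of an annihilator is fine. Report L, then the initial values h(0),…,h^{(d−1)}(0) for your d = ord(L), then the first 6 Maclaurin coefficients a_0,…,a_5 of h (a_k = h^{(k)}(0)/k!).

f: a_k = 3, 0, -24, 0, 32, 0, …
g: a_k = 1, 4, 8, 32/3, 32/3, 128/15, …
Sum ⇒ L₀ = lclm(L_f,L_g) in ℚ(x)⟨Dx⟩.
L = -64 + 16·Dx - 4·Dx^2 + Dx^3  (order 3).
h: a_k = 4, 4, -16, 32/3, 128/3, 128/15, …
ICs: h(0) = 4, h′(0) = 4, h′′(0) = -32.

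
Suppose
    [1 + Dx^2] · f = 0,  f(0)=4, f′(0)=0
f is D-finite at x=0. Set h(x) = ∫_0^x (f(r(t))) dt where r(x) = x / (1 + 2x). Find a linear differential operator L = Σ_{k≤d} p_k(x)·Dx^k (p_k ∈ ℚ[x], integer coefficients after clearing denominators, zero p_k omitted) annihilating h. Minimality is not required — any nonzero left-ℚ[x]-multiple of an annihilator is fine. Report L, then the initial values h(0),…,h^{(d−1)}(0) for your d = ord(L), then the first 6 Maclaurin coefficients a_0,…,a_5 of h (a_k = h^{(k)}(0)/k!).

L = Dx + (4 + 24·x + 48·x^2 + 32·x^3)·Dx^2 + (1 + 8·x + 24·x^2 + 32·x^3 + 16·x^4)·Dx^3  (order 3).
h: a_k = 0, 4, 0, -2/3, 2, -143/30, …
ICs: h(0) = 0, h′(0) = 4, h′′(0) = 0.

f: a_k = 4, 0, -2, 0, 1/6, 0, …
Change of var in L_f (x↦r) gives L₀.
Integrate: L := L₀·Dx.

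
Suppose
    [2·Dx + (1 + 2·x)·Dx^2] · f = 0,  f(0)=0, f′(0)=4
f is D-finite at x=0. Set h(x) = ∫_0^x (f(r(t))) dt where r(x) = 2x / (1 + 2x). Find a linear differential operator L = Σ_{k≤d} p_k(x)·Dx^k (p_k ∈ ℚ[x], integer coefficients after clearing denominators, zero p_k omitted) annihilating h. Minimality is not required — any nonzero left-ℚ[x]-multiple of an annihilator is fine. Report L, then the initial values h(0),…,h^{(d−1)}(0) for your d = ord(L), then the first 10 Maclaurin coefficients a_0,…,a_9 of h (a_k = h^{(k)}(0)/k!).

f: a_k = 0, 4, -4, 16/3, -8, 64/5, -64/3, 256/7, -64, 1024/9, …
f∘r: x↦r, Dx↦Dx/r' in L_f ⇒ L₀.
Integrate: L := L₀·Dx.
L = (8 + 24·x)·Dx^2 + (1 + 8·x + 12·x^2)·Dx^3  (order 3).
h: a_k = 0, 0, 4, -32/3, 104/3, -128, 7744/15, -6656/3, 69952/7, -419840/9, …
ICs: h(0) = 0, h′(0) = 0, h′′(0) = 8.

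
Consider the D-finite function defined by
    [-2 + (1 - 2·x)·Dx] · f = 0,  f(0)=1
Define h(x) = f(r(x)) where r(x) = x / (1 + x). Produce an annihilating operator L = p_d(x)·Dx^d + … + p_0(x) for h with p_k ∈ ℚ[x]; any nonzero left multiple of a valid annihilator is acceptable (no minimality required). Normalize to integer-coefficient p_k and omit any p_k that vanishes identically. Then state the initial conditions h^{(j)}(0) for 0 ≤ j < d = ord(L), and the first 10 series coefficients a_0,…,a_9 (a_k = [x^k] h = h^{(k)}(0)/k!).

f: a_k = 1, 2, 4, 8, 16, 32, 64, 128, 256, 512, …
Substitute x→r, Dx→(1/r')Dx; clear ⇒ L₀.
L = 2 + (-1 + x^2)·Dx  (order 1).
h: a_k = 1, 2, 2, 2, 2, 2, 2, 2, 2, 2, …
ICs: h(0) = 1.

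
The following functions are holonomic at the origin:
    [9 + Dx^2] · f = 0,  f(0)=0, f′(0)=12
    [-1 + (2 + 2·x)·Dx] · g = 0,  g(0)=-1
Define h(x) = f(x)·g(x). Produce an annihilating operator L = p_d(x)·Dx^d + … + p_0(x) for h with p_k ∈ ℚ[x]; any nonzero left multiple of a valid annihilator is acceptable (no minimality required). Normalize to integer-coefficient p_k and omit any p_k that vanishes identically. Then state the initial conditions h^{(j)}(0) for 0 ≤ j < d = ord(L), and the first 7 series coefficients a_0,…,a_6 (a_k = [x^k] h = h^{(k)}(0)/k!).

f: a_k = 0, 12, 0, -18, 0, 81/10, 0, …
g: a_k = -1, -1/2, 1/8, -1/16, 5/128, -7/256, 21/1024, …
Product ⇒ symmetric product L₀, ord ≤ 2.
L = (39 + 72·x + 36·x^2) + (-4 - 4·x)·Dx + (4 + 8·x + 4·x^2)·Dx^2  (order 2).
h: a_k = 0, -12, -6, 39/2, 33/4, -1581/160, -1041/320, …
ICs: h(0) = 0, h′(0) = -12.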